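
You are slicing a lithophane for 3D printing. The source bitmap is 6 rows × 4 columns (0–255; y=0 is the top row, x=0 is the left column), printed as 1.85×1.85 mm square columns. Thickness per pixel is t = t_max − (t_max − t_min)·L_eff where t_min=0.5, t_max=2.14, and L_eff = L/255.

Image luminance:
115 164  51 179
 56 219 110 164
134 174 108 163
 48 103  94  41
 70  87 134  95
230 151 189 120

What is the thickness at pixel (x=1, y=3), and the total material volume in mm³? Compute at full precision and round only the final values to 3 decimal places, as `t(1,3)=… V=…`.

span = t_max - t_min = 2.14 - 0.5 = 1.640
L(1,3) = 103, L_eff = 103/255 = 0.403922
t(1,3) = 2.14 - 1.640·0.403922 = 1.478
Σt over all 6·4 pixels = 204461/6375 ≈ 32.0723137
V = pitch²·Σt = 1.85²·204461/6375 = 109.767

t(1,3)=1.478 V=109.767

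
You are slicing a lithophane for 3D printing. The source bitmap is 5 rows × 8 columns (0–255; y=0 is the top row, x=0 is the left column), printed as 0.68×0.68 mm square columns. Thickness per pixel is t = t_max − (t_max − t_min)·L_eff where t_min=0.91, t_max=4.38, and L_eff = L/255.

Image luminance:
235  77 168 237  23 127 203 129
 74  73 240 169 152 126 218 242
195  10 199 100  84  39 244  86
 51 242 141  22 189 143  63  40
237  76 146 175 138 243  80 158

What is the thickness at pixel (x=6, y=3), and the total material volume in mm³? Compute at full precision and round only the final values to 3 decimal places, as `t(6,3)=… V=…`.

span = t_max - t_min = 4.38 - 0.91 = 3.470
L(6,3) = 63, L_eff = 63/255 = 0.247059
t(6,3) = 4.38 - 3.470·0.247059 = 3.523
Σt over all 5·8 pixels = 1263241/12750 ≈ 99.0777255
V = pitch²·Σt = 0.68²·1263241/12750 = 45.814

t(6,3)=3.523 V=45.814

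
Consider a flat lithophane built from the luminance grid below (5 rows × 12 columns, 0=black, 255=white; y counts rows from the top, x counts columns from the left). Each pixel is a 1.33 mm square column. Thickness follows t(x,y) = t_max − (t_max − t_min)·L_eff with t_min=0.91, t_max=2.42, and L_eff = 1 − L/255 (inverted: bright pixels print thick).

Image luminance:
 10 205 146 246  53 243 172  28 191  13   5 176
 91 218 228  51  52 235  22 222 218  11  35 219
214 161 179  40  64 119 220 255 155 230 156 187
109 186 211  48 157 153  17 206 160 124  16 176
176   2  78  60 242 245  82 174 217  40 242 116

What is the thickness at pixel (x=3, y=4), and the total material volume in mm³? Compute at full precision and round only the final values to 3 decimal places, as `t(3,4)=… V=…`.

t(3,4)=1.265 V=183.595

span = t_max - t_min = 2.42 - 0.91 = 1.510
L(3,4) = 60, L_eff = 1 - 60/255 = 0.764706 (inverted)
t(3,4) = 2.42 - 1.510·0.764706 = 1.265
Σt over all 5·12 pixels = 882219/8500 ≈ 103.7904706
V = pitch²·Σt = 1.33²·882219/8500 = 183.595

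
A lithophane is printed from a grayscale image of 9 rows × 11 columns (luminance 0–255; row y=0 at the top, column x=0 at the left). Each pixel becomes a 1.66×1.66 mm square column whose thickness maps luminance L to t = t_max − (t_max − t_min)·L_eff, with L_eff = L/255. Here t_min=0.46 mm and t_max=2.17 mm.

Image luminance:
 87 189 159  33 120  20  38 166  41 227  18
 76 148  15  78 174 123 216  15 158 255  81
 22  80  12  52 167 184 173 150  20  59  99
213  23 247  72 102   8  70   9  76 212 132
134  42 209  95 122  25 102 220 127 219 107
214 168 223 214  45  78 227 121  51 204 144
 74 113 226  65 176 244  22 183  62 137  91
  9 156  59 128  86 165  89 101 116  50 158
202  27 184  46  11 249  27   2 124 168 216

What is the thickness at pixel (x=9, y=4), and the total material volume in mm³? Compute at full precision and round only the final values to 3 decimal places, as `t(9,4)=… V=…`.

t(9,4)=0.701 V=379.924

span = t_max - t_min = 2.17 - 0.46 = 1.710
L(9,4) = 219, L_eff = 219/255 = 0.858824
t(9,4) = 2.17 - 1.710·0.858824 = 0.701
Σt over all 9·11 pixels = 1171923/8500 ≈ 137.8732941
V = pitch²·Σt = 1.66²·1171923/8500 = 379.924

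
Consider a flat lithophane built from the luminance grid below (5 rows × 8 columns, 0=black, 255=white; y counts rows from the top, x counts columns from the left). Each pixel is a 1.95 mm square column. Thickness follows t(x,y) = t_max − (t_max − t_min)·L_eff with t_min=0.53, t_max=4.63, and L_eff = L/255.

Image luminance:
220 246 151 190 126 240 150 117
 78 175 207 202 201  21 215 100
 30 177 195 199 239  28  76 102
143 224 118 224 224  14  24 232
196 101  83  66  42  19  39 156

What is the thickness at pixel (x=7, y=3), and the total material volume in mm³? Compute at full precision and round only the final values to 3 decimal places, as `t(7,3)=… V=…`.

t(7,3)=0.900 V=362.460

span = t_max - t_min = 4.63 - 0.53 = 4.100
L(7,3) = 232, L_eff = 232/255 = 0.909804
t(7,3) = 4.63 - 4.100·0.909804 = 0.900
Σt over all 5·8 pixels = 24307/255 ≈ 95.3215686
V = pitch²·Σt = 1.95²·24307/255 = 362.460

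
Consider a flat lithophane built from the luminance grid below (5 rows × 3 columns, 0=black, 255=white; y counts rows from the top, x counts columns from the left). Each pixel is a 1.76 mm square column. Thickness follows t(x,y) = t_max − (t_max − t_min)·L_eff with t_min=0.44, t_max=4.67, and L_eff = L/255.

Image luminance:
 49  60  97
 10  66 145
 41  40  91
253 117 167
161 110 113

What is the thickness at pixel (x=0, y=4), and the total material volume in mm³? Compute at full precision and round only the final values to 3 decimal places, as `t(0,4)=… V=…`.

span = t_max - t_min = 4.67 - 0.44 = 4.230
L(0,4) = 161, L_eff = 161/255 = 0.631373
t(0,4) = 4.67 - 4.230·0.631373 = 1.999
Σt over all 5·3 pixels = 76221/1700 ≈ 44.8358824
V = pitch²·Σt = 1.76²·76221/1700 = 138.884

t(0,4)=1.999 V=138.884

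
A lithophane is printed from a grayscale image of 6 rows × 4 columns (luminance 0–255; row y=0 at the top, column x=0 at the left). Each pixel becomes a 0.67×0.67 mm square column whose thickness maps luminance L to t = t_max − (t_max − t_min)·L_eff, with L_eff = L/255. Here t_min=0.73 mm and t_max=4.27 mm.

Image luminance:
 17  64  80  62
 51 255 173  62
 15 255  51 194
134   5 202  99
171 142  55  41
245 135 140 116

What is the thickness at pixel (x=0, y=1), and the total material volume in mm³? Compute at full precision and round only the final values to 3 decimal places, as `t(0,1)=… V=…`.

t(0,1)=3.562 V=28.779

span = t_max - t_min = 4.27 - 0.73 = 3.540
L(0,1) = 51, L_eff = 51/255 = 0.200000
t(0,1) = 4.27 - 3.540·0.200000 = 3.562
Σt over all 6·4 pixels = 136232/2125 ≈ 64.1091765
V = pitch²·Σt = 0.67²·136232/2125 = 28.779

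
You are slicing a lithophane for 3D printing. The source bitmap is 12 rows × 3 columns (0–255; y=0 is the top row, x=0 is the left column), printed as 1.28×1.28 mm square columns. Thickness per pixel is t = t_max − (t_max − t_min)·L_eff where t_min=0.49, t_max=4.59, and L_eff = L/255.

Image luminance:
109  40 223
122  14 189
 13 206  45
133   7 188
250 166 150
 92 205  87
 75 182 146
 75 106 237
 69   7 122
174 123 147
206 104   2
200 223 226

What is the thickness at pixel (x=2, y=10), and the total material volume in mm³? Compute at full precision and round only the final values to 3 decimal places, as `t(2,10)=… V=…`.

span = t_max - t_min = 4.59 - 0.49 = 4.100
L(2,10) = 2, L_eff = 2/255 = 0.007843
t(2,10) = 4.59 - 4.100·0.007843 = 4.558
Σt over all 12·3 pixels = 230179/2550 ≈ 90.2662745
V = pitch²·Σt = 1.28²·230179/2550 = 147.892

t(2,10)=4.558 V=147.892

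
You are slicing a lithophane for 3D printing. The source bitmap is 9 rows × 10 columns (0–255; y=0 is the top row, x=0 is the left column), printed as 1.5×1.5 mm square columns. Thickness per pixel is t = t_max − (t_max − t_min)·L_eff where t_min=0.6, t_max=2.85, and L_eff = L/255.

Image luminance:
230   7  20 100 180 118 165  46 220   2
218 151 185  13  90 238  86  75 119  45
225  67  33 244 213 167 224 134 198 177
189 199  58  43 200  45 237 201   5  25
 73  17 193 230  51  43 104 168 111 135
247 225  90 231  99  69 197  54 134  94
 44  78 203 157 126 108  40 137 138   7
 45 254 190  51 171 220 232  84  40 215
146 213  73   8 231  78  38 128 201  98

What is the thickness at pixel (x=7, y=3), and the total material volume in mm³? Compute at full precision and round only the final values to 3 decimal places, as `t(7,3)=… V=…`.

t(7,3)=1.076 V=348.598

span = t_max - t_min = 2.85 - 0.6 = 2.250
L(7,3) = 201, L_eff = 201/255 = 0.788235
t(7,3) = 2.85 - 2.250·0.788235 = 1.076
Σt over all 9·10 pixels = 52677/340 ≈ 154.9323529
V = pitch²·Σt = 1.5²·52677/340 = 348.598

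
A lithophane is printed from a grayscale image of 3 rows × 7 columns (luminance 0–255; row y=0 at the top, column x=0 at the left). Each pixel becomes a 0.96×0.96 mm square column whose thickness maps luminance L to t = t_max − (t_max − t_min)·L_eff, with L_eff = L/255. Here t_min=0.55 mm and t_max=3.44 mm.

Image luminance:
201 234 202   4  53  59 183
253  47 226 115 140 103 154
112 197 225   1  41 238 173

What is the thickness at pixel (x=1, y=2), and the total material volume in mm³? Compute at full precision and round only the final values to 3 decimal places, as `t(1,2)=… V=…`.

span = t_max - t_min = 3.44 - 0.55 = 2.890
L(1,2) = 197, L_eff = 197/255 = 0.772549
t(1,2) = 3.44 - 2.890·0.772549 = 1.207
Σt over all 3·7 pixels = 38.682
V = pitch²·Σt = 0.96²·38.682 = 35.649

t(1,2)=1.207 V=35.649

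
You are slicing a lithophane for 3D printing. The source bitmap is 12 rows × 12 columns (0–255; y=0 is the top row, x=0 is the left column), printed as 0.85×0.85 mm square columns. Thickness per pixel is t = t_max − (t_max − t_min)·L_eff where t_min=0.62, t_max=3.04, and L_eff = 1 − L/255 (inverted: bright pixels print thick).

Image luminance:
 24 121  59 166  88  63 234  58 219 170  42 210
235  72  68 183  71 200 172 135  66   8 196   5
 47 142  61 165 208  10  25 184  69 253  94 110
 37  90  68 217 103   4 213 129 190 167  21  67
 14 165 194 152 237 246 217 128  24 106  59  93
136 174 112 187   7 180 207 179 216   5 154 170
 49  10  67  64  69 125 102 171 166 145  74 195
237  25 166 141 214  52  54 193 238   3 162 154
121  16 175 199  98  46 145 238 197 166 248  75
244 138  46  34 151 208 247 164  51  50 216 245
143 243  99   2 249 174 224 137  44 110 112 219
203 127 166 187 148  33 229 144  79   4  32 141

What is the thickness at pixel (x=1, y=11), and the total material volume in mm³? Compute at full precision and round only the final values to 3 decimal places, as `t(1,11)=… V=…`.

t(1,11)=1.825 V=191.655

span = t_max - t_min = 3.04 - 0.62 = 2.420
L(1,11) = 127, L_eff = 1 - 127/255 = 0.501961 (inverted)
t(1,11) = 3.04 - 2.420·0.501961 = 1.825
Σt over all 12·12 pixels = 1691072/6375 ≈ 265.2661961
V = pitch²·Σt = 0.85²·1691072/6375 = 191.655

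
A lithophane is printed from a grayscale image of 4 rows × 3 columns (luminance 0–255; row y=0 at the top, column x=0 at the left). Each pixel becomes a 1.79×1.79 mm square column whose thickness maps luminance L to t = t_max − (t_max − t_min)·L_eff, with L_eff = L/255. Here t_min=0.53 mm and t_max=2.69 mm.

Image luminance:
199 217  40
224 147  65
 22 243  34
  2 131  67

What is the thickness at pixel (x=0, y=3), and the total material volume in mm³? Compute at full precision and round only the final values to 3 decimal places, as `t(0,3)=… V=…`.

t(0,3)=2.673 V=65.676

span = t_max - t_min = 2.69 - 0.53 = 2.160
L(0,3) = 2, L_eff = 2/255 = 0.007843
t(0,3) = 2.69 - 2.160·0.007843 = 2.673
Σt over all 4·3 pixels = 43557/2125 ≈ 20.4974118
V = pitch²·Σt = 1.79²·43557/2125 = 65.676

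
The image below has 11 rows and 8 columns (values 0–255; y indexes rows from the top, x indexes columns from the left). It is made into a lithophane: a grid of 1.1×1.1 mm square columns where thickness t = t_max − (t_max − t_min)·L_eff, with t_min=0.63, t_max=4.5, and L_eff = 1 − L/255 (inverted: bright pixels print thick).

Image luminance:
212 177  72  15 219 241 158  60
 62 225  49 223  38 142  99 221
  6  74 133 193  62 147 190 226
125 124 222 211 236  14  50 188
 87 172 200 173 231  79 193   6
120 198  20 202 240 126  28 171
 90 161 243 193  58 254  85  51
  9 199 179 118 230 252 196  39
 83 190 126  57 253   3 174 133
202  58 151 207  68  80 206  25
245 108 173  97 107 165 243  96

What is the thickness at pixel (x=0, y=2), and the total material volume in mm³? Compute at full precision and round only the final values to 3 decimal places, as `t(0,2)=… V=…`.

span = t_max - t_min = 4.5 - 0.63 = 3.870
L(0,2) = 6, L_eff = 1 - 6/255 = 0.976471 (inverted)
t(0,2) = 4.5 - 3.870·0.976471 = 0.721
Σt over all 11·8 pixels = 2053683/8500 ≈ 241.6097647
V = pitch²·Σt = 1.1²·2053683/8500 = 292.348

t(0,2)=0.721 V=292.348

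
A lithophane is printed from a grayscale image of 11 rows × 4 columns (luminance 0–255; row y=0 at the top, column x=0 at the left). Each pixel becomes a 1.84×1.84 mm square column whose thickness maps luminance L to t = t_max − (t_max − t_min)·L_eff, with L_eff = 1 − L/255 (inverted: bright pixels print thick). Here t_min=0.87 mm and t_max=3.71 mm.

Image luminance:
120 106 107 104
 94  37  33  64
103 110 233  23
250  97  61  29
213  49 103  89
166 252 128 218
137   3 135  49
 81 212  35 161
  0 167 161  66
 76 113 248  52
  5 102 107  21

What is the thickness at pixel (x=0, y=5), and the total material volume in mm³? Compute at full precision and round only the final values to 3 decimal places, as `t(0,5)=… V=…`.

span = t_max - t_min = 3.71 - 0.87 = 2.840
L(0,5) = 166, L_eff = 1 - 166/255 = 0.349020 (inverted)
t(0,5) = 3.71 - 2.840·0.349020 = 2.719
Σt over all 11·4 pixels = 115831/1275 ≈ 90.8478431
V = pitch²·Σt = 1.84²·115831/1275 = 307.574

t(0,5)=2.719 V=307.574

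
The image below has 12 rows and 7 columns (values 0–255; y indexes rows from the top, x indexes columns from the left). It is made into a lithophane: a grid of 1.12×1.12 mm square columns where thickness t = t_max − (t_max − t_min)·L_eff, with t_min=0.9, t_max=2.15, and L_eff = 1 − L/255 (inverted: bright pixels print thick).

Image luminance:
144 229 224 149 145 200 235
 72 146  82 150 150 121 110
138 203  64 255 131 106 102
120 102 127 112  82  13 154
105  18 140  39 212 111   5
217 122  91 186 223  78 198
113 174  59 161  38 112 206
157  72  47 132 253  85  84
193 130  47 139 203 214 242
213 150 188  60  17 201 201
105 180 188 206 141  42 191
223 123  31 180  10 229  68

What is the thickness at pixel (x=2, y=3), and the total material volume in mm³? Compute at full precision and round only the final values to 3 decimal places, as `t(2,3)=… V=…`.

span = t_max - t_min = 2.15 - 0.9 = 1.250
L(2,3) = 127, L_eff = 1 - 127/255 = 0.501961 (inverted)
t(2,3) = 2.15 - 1.250·0.501961 = 1.523
Σt over all 12·7 pixels = 134207/1020 ≈ 131.5754902
V = pitch²·Σt = 1.12²·134207/1020 = 165.048

t(2,3)=1.523 V=165.048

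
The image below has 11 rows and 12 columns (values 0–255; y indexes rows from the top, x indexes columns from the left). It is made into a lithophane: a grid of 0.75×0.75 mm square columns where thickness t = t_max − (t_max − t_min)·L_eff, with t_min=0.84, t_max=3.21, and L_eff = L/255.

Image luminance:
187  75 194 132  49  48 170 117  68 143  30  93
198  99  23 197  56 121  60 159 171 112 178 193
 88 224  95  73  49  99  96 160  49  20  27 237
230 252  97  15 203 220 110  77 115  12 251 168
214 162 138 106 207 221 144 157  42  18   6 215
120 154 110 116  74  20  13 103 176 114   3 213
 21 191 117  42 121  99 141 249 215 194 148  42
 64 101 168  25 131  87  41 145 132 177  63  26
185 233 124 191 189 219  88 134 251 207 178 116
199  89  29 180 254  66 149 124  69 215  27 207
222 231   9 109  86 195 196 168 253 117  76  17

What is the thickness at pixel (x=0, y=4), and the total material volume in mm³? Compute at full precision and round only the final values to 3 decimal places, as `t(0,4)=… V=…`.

span = t_max - t_min = 3.21 - 0.84 = 2.370
L(0,4) = 214, L_eff = 214/255 = 0.839216
t(0,4) = 3.21 - 2.370·0.839216 = 1.221
Σt over all 11·12 pixels = 568052/2125 ≈ 267.3185882
V = pitch²·Σt = 0.75²·568052/2125 = 150.367

t(0,4)=1.221 V=150.367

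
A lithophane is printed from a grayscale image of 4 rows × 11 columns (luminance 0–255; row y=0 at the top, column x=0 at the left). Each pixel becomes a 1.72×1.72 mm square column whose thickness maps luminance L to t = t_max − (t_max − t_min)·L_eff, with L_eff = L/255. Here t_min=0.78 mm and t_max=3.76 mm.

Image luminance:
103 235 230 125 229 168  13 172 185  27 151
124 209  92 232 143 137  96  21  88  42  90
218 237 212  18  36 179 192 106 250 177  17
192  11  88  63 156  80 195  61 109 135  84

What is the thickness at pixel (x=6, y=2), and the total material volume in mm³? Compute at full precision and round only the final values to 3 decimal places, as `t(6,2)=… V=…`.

span = t_max - t_min = 3.76 - 0.78 = 2.980
L(6,2) = 192, L_eff = 192/255 = 0.752941
t(6,2) = 3.76 - 2.980·0.752941 = 1.516
Σt over all 4·11 pixels = 627944/6375 ≈ 98.5010196
V = pitch²·Σt = 1.72²·627944/6375 = 291.405

t(6,2)=1.516 V=291.405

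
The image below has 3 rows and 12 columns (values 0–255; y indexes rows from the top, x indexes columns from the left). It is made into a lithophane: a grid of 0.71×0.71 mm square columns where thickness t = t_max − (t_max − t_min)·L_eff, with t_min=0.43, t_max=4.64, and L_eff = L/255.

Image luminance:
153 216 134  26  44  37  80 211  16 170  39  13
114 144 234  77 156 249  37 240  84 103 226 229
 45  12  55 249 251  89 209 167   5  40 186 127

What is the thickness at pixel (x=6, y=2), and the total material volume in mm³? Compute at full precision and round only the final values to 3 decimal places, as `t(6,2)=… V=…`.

span = t_max - t_min = 4.64 - 0.43 = 4.210
L(6,2) = 209, L_eff = 209/255 = 0.819608
t(6,2) = 4.64 - 4.210·0.819608 = 1.189
Σt over all 3·12 pixels = 792971/8500 ≈ 93.2907059
V = pitch²·Σt = 0.71²·792971/8500 = 47.028

t(6,2)=1.189 V=47.028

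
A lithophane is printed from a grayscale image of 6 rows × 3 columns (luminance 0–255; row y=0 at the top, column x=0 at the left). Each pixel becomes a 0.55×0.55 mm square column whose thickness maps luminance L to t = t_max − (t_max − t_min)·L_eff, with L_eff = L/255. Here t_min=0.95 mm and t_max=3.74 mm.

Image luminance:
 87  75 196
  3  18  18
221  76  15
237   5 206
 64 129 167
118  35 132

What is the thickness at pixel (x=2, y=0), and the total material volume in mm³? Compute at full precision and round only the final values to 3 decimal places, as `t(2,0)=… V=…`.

t(2,0)=1.596 V=14.400

span = t_max - t_min = 3.74 - 0.95 = 2.790
L(2,0) = 196, L_eff = 196/255 = 0.768627
t(2,0) = 3.74 - 2.790·0.768627 = 1.596
Σt over all 6·3 pixels = 47.604
V = pitch²·Σt = 0.55²·47.604 = 14.400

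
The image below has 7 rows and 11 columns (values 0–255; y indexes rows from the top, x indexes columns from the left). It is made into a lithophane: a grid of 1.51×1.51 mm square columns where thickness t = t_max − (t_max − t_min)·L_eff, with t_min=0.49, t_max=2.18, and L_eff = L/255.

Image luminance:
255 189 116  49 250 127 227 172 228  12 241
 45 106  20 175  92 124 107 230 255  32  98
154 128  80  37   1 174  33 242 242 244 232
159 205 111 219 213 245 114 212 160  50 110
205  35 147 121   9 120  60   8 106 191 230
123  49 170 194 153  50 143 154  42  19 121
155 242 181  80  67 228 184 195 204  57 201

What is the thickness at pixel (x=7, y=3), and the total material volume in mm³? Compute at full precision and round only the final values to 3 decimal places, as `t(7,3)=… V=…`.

t(7,3)=0.775 V=220.156

span = t_max - t_min = 2.18 - 0.49 = 1.690
L(7,3) = 212, L_eff = 212/255 = 0.831373
t(7,3) = 2.18 - 1.690·0.831373 = 0.775
Σt over all 7·11 pixels = 2462159/25500 ≈ 96.5552549
V = pitch²·Σt = 1.51²·2462159/25500 = 220.156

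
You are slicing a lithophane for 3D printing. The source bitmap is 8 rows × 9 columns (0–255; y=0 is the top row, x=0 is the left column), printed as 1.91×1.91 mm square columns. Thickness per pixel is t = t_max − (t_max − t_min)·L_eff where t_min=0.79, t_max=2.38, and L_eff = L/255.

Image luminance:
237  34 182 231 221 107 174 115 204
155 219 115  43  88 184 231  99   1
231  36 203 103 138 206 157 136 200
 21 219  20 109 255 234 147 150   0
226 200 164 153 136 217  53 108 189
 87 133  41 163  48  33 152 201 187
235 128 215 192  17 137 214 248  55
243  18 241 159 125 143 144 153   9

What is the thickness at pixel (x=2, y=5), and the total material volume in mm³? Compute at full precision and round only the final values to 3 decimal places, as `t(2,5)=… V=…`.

span = t_max - t_min = 2.38 - 0.79 = 1.590
L(2,5) = 41, L_eff = 41/255 = 0.160784
t(2,5) = 2.38 - 1.590·0.160784 = 2.124
Σt over all 8·9 pixels = 226711/2125 ≈ 106.6875294
V = pitch²·Σt = 1.91²·226711/2125 = 389.207

t(2,5)=2.124 V=389.207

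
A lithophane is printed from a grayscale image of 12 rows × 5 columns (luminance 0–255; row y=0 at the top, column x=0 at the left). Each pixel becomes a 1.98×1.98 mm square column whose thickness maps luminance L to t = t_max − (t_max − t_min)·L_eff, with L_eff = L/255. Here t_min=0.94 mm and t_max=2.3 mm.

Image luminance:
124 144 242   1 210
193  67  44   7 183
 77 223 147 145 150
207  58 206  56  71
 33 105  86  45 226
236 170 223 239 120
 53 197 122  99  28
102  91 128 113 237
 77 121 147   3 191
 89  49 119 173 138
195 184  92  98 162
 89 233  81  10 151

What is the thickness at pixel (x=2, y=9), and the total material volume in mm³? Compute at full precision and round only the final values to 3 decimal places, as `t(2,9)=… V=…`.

span = t_max - t_min = 2.3 - 0.94 = 1.360
L(2,9) = 119, L_eff = 119/255 = 0.466667
t(2,9) = 2.3 - 1.360·0.466667 = 1.665
Σt over all 12·5 pixels = 7306/75 ≈ 97.4133333
V = pitch²·Σt = 1.98²·7306/75 = 381.899

t(2,9)=1.665 V=381.899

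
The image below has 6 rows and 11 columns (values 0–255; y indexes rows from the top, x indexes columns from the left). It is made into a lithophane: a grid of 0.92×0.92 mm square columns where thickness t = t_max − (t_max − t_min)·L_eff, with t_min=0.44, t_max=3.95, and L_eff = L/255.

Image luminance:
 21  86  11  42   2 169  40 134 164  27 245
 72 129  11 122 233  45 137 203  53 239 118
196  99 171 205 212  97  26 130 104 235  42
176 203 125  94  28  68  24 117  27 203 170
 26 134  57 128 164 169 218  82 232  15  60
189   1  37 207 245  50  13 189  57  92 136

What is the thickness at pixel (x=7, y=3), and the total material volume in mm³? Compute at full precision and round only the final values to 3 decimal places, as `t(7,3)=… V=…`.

t(7,3)=2.340 V=132.626

span = t_max - t_min = 3.95 - 0.44 = 3.510
L(7,3) = 117, L_eff = 117/255 = 0.458824
t(7,3) = 3.95 - 3.510·0.458824 = 2.340
Σt over all 6·11 pixels = 665949/4250 ≈ 156.6938824
V = pitch²·Σt = 0.92²·665949/4250 = 132.626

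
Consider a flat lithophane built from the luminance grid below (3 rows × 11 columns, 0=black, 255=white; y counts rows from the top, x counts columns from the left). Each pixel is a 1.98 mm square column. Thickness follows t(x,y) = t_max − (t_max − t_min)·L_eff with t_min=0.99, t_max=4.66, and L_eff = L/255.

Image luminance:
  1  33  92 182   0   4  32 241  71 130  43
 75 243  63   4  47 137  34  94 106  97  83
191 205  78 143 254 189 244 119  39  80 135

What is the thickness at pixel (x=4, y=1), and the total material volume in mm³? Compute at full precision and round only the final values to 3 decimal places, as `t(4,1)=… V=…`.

span = t_max - t_min = 4.66 - 0.99 = 3.670
L(4,1) = 47, L_eff = 47/255 = 0.184314
t(4,1) = 4.66 - 3.670·0.184314 = 3.984
Σt over all 3·11 pixels = 880309/8500 ≈ 103.5657647
V = pitch²·Σt = 1.98²·880309/8500 = 406.019

t(4,1)=3.984 V=406.019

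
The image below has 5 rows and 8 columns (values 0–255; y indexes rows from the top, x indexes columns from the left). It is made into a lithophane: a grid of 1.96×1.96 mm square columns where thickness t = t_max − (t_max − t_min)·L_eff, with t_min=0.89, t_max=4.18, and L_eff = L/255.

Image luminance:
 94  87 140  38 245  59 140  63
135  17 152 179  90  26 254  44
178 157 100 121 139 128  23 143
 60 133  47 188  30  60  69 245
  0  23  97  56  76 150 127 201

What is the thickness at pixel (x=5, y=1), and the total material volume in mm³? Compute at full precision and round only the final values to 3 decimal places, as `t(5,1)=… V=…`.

span = t_max - t_min = 4.18 - 0.89 = 3.290
L(5,1) = 26, L_eff = 26/255 = 0.101961
t(5,1) = 4.18 - 3.290·0.101961 = 3.845
Σt over all 5·8 pixels = 474049/4250 ≈ 111.5409412
V = pitch²·Σt = 1.96²·474049/4250 = 428.496

t(5,1)=3.845 V=428.496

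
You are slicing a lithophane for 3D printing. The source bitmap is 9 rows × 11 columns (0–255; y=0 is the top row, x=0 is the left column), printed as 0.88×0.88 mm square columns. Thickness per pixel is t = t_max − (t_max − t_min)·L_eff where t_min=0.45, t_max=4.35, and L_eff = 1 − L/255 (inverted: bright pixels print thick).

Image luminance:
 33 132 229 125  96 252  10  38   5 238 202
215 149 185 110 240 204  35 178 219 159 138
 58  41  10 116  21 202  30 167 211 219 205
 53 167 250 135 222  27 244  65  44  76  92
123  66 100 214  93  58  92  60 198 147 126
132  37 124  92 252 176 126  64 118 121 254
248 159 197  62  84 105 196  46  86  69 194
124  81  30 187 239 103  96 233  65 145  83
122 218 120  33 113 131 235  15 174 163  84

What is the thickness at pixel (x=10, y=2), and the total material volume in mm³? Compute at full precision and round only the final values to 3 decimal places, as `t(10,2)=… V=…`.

span = t_max - t_min = 4.35 - 0.45 = 3.900
L(10,2) = 205, L_eff = 1 - 205/255 = 0.196078 (inverted)
t(10,2) = 4.35 - 3.900·0.196078 = 3.585
Σt over all 9·11 pixels = 82019/340 ≈ 241.2323529
V = pitch²·Σt = 0.88²·82019/340 = 186.810

t(10,2)=3.585 V=186.810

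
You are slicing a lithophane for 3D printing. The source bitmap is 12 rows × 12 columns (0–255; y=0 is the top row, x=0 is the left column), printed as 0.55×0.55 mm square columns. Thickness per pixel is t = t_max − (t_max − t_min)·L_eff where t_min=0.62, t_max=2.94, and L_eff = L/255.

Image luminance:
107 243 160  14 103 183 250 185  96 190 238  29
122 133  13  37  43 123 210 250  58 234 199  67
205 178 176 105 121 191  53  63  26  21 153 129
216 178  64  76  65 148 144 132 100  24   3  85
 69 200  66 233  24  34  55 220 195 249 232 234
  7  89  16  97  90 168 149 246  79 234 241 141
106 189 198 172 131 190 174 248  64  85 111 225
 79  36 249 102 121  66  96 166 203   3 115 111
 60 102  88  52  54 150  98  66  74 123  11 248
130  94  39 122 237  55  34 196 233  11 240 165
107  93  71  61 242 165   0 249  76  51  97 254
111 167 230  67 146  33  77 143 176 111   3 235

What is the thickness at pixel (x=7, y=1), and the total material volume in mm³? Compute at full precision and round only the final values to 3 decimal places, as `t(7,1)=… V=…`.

span = t_max - t_min = 2.94 - 0.62 = 2.320
L(7,1) = 250, L_eff = 250/255 = 0.980392
t(7,1) = 2.94 - 2.320·0.980392 = 0.665
Σt over all 12·12 pixels = 547812/2125 ≈ 257.7938824
V = pitch²·Σt = 0.55²·547812/2125 = 77.983

t(7,1)=0.665 V=77.983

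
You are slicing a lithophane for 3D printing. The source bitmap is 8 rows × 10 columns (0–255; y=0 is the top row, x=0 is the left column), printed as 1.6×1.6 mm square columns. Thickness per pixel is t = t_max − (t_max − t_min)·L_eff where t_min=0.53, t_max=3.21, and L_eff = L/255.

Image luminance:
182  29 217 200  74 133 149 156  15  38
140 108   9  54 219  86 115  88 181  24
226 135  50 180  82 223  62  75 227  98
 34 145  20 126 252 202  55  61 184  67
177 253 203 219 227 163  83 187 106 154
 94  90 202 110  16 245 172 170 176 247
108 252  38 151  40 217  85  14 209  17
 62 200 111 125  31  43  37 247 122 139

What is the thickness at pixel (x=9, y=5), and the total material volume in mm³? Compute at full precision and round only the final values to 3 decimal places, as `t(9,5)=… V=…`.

span = t_max - t_min = 3.21 - 0.53 = 2.680
L(9,5) = 247, L_eff = 247/255 = 0.968627
t(9,5) = 3.21 - 2.680·0.968627 = 0.614
Σt over all 8·10 pixels = 316493/2125 ≈ 148.9378824
V = pitch²·Σt = 1.6²·316493/2125 = 381.281

t(9,5)=0.614 V=381.281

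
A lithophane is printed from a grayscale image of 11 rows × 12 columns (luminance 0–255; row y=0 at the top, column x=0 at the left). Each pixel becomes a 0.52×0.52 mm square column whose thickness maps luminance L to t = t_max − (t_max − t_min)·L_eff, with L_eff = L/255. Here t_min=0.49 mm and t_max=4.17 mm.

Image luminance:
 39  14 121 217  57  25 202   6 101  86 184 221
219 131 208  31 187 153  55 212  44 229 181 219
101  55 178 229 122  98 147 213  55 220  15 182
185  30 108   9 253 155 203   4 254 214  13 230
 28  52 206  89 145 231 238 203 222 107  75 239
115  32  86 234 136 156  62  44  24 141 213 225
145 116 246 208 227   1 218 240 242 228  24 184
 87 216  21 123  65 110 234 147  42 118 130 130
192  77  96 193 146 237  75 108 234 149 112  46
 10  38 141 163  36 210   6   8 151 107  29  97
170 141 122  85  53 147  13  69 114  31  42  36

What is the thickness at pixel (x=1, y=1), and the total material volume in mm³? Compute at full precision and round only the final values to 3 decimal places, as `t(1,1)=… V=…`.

span = t_max - t_min = 4.17 - 0.49 = 3.680
L(1,1) = 131, L_eff = 131/255 = 0.513725
t(1,1) = 4.17 - 3.680·0.513725 = 2.279
Σt over all 11·12 pixels = 1953887/6375 ≈ 306.4920784
V = pitch²·Σt = 0.52²·1953887/6375 = 82.875

t(1,1)=2.279 V=82.875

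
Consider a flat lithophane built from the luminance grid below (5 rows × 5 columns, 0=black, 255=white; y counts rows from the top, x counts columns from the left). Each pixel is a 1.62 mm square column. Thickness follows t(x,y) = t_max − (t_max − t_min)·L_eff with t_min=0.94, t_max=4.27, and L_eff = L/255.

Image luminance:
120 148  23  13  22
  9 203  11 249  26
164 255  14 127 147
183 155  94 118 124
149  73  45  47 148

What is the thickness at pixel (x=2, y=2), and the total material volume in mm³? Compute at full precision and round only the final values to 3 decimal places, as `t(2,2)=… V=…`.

t(2,2)=4.087 V=188.752

span = t_max - t_min = 4.27 - 0.94 = 3.330
L(2,2) = 14, L_eff = 14/255 = 0.054902
t(2,2) = 4.27 - 3.330·0.054902 = 4.087
Σt over all 5·5 pixels = 305669/4250 ≈ 71.9221176
V = pitch²·Σt = 1.62²·305669/4250 = 188.752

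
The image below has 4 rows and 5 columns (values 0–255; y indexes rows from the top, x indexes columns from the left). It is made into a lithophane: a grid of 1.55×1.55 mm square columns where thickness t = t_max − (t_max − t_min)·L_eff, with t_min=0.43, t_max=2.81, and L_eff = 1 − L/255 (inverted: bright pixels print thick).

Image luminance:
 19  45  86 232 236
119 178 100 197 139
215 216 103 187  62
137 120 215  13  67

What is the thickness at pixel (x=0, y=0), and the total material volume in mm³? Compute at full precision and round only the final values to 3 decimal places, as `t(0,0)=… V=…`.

span = t_max - t_min = 2.81 - 0.43 = 2.380
L(0,0) = 19, L_eff = 1 - 19/255 = 0.925490 (inverted)
t(0,0) = 2.81 - 2.380·0.925490 = 0.607
Σt over all 4·5 pixels = 12626/375 ≈ 33.6693333
V = pitch²·Σt = 1.55²·12626/375 = 80.891

t(0,0)=0.607 V=80.891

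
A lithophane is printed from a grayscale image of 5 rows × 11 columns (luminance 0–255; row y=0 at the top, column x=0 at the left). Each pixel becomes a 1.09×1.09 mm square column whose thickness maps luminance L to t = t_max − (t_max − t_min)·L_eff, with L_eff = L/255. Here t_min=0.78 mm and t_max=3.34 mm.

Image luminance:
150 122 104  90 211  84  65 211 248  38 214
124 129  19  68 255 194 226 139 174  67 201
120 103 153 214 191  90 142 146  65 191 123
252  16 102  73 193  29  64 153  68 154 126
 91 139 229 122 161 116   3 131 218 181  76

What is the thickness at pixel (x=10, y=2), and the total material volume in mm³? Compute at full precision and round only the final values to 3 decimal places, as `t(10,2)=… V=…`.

t(10,2)=2.105 V=130.371

span = t_max - t_min = 3.34 - 0.78 = 2.560
L(10,2) = 123, L_eff = 123/255 = 0.482353
t(10,2) = 3.34 - 2.560·0.482353 = 2.105
Σt over all 5·11 pixels = 466357/4250 ≈ 109.7310588
V = pitch²·Σt = 1.09²·466357/4250 = 130.371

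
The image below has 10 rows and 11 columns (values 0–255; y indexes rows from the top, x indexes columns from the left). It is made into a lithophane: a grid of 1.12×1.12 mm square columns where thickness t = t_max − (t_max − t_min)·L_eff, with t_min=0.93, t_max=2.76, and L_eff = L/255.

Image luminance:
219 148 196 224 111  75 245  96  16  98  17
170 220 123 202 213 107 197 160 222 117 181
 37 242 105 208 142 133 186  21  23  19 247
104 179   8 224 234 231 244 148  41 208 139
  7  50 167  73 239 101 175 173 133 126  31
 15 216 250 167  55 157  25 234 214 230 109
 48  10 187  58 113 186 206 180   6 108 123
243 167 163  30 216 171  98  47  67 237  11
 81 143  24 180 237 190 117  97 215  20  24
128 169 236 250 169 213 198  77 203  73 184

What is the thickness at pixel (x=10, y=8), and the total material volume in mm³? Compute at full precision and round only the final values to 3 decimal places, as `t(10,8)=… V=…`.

span = t_max - t_min = 2.76 - 0.93 = 1.830
L(10,8) = 24, L_eff = 24/255 = 0.094118
t(10,8) = 2.76 - 1.830·0.094118 = 2.588
Σt over all 10·11 pixels = 164547/850 ≈ 193.5847059
V = pitch²·Σt = 1.12²·164547/850 = 242.833

t(10,8)=2.588 V=242.833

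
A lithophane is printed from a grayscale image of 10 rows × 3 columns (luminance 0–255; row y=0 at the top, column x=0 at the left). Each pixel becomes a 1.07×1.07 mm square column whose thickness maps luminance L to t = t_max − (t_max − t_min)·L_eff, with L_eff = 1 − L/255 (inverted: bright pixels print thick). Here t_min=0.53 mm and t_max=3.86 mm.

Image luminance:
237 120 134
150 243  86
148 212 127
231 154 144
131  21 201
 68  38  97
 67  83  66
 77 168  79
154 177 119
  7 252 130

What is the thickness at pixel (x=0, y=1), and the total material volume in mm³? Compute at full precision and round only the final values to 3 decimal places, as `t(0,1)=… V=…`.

t(0,1)=2.489 V=76.827

span = t_max - t_min = 3.86 - 0.53 = 3.330
L(0,1) = 150, L_eff = 1 - 150/255 = 0.411765 (inverted)
t(0,1) = 3.86 - 3.330·0.411765 = 2.489
Σt over all 10·3 pixels = 570381/8500 ≈ 67.1036471
V = pitch²·Σt = 1.07²·570381/8500 = 76.827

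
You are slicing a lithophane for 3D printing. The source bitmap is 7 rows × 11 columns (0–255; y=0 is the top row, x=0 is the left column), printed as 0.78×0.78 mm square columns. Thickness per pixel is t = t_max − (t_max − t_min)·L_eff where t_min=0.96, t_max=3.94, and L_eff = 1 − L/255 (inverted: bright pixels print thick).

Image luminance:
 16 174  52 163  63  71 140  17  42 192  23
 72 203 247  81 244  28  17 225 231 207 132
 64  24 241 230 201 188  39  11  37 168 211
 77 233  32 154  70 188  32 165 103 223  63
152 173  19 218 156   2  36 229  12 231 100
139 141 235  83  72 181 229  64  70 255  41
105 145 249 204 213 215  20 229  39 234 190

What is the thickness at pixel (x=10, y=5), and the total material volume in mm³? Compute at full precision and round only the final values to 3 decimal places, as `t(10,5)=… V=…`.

t(10,5)=1.439 V=116.605

span = t_max - t_min = 3.94 - 0.96 = 2.980
L(10,5) = 41, L_eff = 1 - 41/255 = 0.839216 (inverted)
t(10,5) = 3.94 - 2.980·0.839216 = 1.439
Σt over all 7·11 pixels = 488731/2550 ≈ 191.6592157
V = pitch²·Σt = 0.78²·488731/2550 = 116.605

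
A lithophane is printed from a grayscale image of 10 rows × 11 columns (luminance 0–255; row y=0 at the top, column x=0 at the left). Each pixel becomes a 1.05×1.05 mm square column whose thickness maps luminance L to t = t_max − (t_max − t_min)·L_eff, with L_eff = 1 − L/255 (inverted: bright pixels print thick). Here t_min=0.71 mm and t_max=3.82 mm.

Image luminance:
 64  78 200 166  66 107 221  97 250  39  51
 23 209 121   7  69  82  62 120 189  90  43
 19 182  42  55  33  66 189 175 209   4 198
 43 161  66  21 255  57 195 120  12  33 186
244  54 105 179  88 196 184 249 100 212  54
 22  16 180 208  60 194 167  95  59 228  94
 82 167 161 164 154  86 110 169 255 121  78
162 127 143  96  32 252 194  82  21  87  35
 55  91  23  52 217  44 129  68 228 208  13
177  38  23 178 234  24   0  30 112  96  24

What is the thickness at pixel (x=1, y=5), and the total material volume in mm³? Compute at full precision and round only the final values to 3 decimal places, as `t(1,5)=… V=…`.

t(1,5)=0.905 V=254.250

span = t_max - t_min = 3.82 - 0.71 = 3.110
L(1,5) = 16, L_eff = 1 - 16/255 = 0.937255 (inverted)
t(1,5) = 3.82 - 3.110·0.937255 = 0.905
Σt over all 10·11 pixels = 1176121/5100 ≈ 230.6119608
V = pitch²·Σt = 1.05²·1176121/5100 = 254.250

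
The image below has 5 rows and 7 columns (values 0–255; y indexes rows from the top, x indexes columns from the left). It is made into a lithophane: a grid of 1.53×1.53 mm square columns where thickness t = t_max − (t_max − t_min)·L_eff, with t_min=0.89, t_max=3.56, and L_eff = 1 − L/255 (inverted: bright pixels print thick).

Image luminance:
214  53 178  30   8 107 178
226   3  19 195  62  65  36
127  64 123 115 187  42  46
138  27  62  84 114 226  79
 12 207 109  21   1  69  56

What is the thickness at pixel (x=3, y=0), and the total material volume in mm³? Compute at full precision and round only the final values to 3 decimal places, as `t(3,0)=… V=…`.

span = t_max - t_min = 3.56 - 0.89 = 2.670
L(3,0) = 30, L_eff = 1 - 30/255 = 0.882353 (inverted)
t(3,0) = 3.56 - 2.670·0.882353 = 1.204
Σt over all 5·7 pixels = 278481/4250 ≈ 65.5249412
V = pitch²·Σt = 1.53²·278481/4250 = 153.387

t(3,0)=1.204 V=153.387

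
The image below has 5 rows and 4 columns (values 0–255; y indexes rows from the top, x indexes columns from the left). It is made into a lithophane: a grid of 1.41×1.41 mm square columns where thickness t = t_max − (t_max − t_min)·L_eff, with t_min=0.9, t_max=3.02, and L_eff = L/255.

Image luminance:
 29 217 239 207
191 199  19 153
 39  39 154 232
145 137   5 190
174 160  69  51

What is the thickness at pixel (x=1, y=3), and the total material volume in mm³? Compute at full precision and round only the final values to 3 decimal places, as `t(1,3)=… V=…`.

t(1,3)=1.881 V=76.297

span = t_max - t_min = 3.02 - 0.9 = 2.120
L(1,3) = 137, L_eff = 137/255 = 0.537255
t(1,3) = 3.02 - 2.120·0.537255 = 1.881
Σt over all 5·4 pixels = 81551/2125 ≈ 38.3769412
V = pitch²·Σt = 1.41²·81551/2125 = 76.297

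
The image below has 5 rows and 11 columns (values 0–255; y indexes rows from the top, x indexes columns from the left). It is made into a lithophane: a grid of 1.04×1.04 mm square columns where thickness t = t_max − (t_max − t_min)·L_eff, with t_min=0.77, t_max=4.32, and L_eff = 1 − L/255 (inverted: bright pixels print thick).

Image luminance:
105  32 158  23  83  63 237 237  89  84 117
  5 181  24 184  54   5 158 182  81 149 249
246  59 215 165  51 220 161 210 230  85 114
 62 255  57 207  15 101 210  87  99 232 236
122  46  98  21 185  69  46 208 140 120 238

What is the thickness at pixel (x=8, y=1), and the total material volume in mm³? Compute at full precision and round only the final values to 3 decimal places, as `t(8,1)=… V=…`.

span = t_max - t_min = 4.32 - 0.77 = 3.550
L(8,1) = 81, L_eff = 1 - 81/255 = 0.682353 (inverted)
t(8,1) = 4.32 - 3.550·0.682353 = 1.898
Σt over all 5·11 pixels = 48053/340 ≈ 141.3323529
V = pitch²·Σt = 1.04²·48053/340 = 152.865

t(8,1)=1.898 V=152.865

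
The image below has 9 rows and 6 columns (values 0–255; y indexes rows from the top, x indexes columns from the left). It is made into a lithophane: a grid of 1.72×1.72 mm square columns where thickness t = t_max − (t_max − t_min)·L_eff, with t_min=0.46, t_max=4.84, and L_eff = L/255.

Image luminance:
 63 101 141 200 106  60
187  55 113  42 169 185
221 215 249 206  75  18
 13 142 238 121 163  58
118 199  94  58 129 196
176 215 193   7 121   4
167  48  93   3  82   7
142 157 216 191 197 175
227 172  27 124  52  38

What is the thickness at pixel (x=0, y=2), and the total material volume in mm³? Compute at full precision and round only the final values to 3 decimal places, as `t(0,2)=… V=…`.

span = t_max - t_min = 4.84 - 0.46 = 4.380
L(0,2) = 221, L_eff = 221/255 = 0.866667
t(0,2) = 4.84 - 4.380·0.866667 = 1.044
Σt over all 9·6 pixels = 616643/4250 ≈ 145.0924706
V = pitch²·Σt = 1.72²·616643/4250 = 429.242

t(0,2)=1.044 V=429.242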